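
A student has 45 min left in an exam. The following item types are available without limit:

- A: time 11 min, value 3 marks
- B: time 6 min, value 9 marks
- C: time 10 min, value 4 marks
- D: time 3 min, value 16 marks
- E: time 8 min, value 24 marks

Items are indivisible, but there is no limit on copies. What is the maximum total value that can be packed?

240 marks

Best value-per-unit is D at 16/3, and filling with it alone uses time 15×3=45. No mix of the others beats 15×16 = 240.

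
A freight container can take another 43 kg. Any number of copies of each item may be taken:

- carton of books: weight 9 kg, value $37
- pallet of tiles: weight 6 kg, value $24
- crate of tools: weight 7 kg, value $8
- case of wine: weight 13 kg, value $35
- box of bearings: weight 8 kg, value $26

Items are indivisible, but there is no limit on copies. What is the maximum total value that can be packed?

$172

Best value-per-unit is carton of books at 37/9; filling with it alone gives 4×37 = 148.
Optimal mix: 4×carton of books + 1×pallet of tiles → weight 42, value 172.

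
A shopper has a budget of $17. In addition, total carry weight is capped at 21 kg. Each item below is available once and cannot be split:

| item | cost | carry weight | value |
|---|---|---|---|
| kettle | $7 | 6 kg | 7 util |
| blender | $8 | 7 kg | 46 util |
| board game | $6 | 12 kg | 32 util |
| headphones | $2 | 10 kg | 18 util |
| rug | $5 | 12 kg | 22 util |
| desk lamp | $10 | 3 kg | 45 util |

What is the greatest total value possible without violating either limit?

Feasible sets respecting both limits:
- blender+board game: cost 14, carry weight 19, value 78
- board game+desk lamp: cost 16, carry weight 15, value 77
- blender+rug: cost 13, carry weight 19, value 68
- rug+desk lamp: cost 15, carry weight 15, value 67
Best: 78 util.

78 util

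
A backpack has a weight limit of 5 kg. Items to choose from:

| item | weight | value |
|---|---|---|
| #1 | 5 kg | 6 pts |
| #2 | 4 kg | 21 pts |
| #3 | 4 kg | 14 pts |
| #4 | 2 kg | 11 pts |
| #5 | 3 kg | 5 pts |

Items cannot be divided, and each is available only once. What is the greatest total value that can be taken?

21 pts

Check high-value combinations within 5 kg:
- #2: weight 4, value 21
- #4+#5: weight 2+3=5, value 11+5=16
- #3: weight 4, value 14
- #4: weight 2, value 11
- #1: weight 5, value 6
Best: 21 pts.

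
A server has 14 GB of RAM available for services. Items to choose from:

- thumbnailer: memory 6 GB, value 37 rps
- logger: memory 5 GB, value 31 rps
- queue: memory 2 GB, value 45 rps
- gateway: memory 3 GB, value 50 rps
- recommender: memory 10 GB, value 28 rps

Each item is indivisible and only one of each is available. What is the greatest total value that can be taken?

132 rps

Check high-value combinations within 14 GB:
- thumbnailer+queue+gateway: memory 6+2+3=11, value 37+45+50=132
- logger+queue+gateway: memory 5+2+3=10, value 31+45+50=126
- thumbnailer+logger+gateway: memory 6+5+3=14, value 37+31+50=118
- thumbnailer+logger+queue: memory 6+5+2=13, value 37+31+45=113
- queue+gateway: memory 2+3=5, value 45+50=95
Best: 132 rps.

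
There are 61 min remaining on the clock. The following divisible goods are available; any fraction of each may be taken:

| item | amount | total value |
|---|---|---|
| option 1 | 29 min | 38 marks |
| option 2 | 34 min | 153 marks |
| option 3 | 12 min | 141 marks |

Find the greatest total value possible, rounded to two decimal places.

313.66

Take in order of value per unit:
- option 3 (141/12 per unit): all 12 → value 141, running total 141.00
- option 2 (153/34 per unit): all 34 → value 153, running total 294.00
- option 1 (38/29 per unit): 15 of 29 → value 15×38/29 = 19.6552, running total 313.66
Total 313.66.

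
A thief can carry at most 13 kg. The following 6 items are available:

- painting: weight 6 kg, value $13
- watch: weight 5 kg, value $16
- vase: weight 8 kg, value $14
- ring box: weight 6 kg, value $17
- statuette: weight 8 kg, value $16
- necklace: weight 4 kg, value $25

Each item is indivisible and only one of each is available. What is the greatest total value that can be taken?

Check high-value combinations within 13 kg:
- ring box+necklace: weight 6+4=10, value 17+25=42
- watch+necklace: weight 5+4=9, value 16+25=41
- statuette+necklace: weight 8+4=12, value 16+25=41
Best: $42.

$42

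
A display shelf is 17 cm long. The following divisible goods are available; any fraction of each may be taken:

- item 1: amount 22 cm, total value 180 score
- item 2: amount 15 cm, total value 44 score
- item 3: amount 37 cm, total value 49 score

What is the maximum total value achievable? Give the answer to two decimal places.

Take in order of value per unit:
- item 1 (180/22 per unit): 17 of 22 → value 17×180/22 = 139.0909, running total 139.09
Total 139.09.

139.09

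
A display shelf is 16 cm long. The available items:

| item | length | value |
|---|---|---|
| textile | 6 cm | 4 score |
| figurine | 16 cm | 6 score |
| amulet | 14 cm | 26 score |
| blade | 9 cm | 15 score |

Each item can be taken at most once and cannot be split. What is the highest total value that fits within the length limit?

This is a 0/1 knapsack; check combinations near the capacity.
- amulet: length 14, value 26
- textile+blade: length 6+9=15, value 4+15=19
- blade: length 9, value 15
- figurine: length 16, value 6
- textile: length 6, value 4
Best: 26 score.

26 score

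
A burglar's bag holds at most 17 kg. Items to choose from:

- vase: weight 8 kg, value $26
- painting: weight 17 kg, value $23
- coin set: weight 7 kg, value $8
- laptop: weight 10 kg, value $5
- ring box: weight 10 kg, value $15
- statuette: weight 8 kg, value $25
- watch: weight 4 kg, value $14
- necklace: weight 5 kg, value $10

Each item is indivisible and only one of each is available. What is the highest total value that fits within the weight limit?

This is a 0/1 knapsack; check combinations near the capacity.
- vase+statuette: weight 8+8=16, value 26+25=51
- vase+watch+necklace: weight 8+4+5=17, value 26+14+10=50
- statuette+watch+necklace: weight 8+4+5=17, value 25+14+10=49
- vase+watch: weight 8+4=12, value 26+14=40
Best: $51.

$51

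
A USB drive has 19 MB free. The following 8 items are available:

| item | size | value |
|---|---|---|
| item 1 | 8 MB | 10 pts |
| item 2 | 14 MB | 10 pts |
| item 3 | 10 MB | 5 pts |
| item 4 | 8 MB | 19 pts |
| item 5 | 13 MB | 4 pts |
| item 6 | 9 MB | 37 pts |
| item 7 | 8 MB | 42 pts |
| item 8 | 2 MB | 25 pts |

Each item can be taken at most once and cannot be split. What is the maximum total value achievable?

Check high-value combinations within 19 MB:
- item 6+item 7+item 8: size 9+8+2=19, value 37+42+25=104
- item 4+item 7+item 8: size 8+8+2=18, value 19+42+25=86
- item 4+item 6+item 8: size 8+9+2=19, value 19+37+25=81
- item 6+item 7: size 9+8=17, value 37+42=79
- item 1+item 7+item 8: size 8+8+2=18, value 10+42+25=77
Best: 104 pts.

104 pts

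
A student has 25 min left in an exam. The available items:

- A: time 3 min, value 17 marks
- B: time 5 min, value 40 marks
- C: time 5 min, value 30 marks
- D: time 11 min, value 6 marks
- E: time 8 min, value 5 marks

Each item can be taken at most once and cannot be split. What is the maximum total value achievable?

93 marks

Check high-value combinations within 25 min:
- A+B+C+D: time 3+5+5+11=24, value 17+40+30+6=93
- A+B+C+E: time 3+5+5+8=21, value 17+40+30+5=92
- A+B+C: time 3+5+5=13, value 17+40+30=87
- B+C+D: time 5+5+11=21, value 40+30+6=76
- B+C+E: time 5+5+8=18, value 40+30+5=75
Best: 93 marks.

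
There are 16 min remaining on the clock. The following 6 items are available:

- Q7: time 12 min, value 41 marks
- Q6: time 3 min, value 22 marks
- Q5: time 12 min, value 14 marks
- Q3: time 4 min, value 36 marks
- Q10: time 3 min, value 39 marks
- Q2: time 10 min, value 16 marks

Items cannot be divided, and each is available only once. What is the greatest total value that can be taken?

Check high-value combinations within 16 min:
- Q6+Q3+Q10: time 3+4+3=10, value 22+36+39=97
- Q7+Q10: time 12+3=15, value 41+39=80
- Q7+Q3: time 12+4=16, value 41+36=77
- Q6+Q10+Q2: time 3+3+10=16, value 22+39+16=77
- Q3+Q10: time 4+3=7, value 36+39=75
Best: 97 marks.

97 marks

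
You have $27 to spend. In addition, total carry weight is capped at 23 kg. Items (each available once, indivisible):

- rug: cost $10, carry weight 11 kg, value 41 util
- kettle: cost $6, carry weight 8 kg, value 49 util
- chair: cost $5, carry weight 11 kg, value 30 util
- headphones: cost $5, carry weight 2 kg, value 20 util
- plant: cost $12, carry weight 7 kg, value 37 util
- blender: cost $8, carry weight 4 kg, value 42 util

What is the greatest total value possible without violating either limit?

Feasible sets respecting both limits:
- rug+kettle+blender: cost 24, carry weight 23, value 132
- kettle+plant+blender: cost 26, carry weight 19, value 128
- kettle+chair+blender: cost 19, carry weight 23, value 121
Best: 132 util.

132 util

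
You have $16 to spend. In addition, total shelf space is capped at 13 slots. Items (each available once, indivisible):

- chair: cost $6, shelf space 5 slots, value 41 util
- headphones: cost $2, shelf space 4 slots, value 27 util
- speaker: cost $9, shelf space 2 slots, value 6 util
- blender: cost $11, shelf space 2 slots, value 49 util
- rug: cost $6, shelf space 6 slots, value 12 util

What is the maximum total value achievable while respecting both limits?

76 util

Feasible sets respecting both limits:
- headphones+blender: cost 13, shelf space 6, value 76
- chair+headphones: cost 8, shelf space 9, value 68
- chair+rug: cost 12, shelf space 11, value 53
- blender: cost 11, shelf space 2, value 49
Best: 76 util.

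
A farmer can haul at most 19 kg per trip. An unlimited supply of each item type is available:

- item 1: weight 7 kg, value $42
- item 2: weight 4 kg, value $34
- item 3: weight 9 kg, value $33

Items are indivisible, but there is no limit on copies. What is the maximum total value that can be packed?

Best value-per-unit is item 2 at 34/4; filling with it alone gives 4×34 = 136.
Optimal mix: 1×item 1 + 3×item 2 → weight 19, value 144.

$144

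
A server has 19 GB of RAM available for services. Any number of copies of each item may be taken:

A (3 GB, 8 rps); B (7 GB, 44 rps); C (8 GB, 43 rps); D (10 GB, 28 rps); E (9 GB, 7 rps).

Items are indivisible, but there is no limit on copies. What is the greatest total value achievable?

96 rps

Best value-per-unit is B at 44/7; filling with it alone gives 2×44 = 88.
Optimal mix: 1×A + 2×B → memory 17, value 96.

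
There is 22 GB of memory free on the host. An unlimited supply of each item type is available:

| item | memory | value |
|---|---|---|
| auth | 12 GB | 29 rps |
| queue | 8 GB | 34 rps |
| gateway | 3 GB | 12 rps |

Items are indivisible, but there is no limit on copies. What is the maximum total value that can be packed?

Best value-per-unit is queue at 34/8; filling with it alone gives 2×34 = 68.
Optimal mix: 2×queue + 2×gateway → memory 22, value 92.

92 rps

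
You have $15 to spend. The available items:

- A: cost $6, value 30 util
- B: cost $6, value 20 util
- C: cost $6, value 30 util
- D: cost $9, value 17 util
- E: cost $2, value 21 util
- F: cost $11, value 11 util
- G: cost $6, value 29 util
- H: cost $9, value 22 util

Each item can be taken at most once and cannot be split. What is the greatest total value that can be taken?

81 util

Check high-value combinations within $15:
- A+C+E: cost 6+6+2=14, value 30+30+21=81
- A+E+G: cost 6+2+6=14, value 30+21+29=80
- C+E+G: cost 6+2+6=14, value 30+21+29=80
- A+B+E: cost 6+6+2=14, value 30+20+21=71
- B+C+E: cost 6+6+2=14, value 20+30+21=71
Best: 81 util.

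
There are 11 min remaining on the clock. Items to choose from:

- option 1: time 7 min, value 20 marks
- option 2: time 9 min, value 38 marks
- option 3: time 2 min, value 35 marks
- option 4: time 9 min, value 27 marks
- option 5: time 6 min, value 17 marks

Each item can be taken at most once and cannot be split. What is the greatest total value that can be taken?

Check high-value combinations within 11 min:
- option 2+option 3: time 9+2=11, value 38+35=73
- option 3+option 4: time 2+9=11, value 35+27=62
- option 1+option 3: time 7+2=9, value 20+35=55
- option 3+option 5: time 2+6=8, value 35+17=52
Best: 73 marks.

73 marks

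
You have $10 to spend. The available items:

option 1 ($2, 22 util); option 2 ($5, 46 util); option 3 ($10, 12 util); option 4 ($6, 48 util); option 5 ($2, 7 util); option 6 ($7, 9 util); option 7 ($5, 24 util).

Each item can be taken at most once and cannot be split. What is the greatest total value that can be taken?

77 util

Check high-value combinations within $10:
- option 1+option 4+option 5: cost 2+6+2=10, value 22+48+7=77
- option 1+option 2+option 5: cost 2+5+2=9, value 22+46+7=75
- option 1+option 4: cost 2+6=8, value 22+48=70
- option 2+option 7: cost 5+5=10, value 46+24=70
Best: 77 util.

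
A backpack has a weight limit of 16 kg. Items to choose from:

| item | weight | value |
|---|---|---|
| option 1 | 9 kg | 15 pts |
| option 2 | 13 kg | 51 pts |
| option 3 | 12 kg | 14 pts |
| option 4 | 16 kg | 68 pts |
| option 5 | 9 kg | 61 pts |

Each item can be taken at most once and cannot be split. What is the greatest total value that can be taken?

This is a 0/1 knapsack; check combinations near the capacity.
- option 4: weight 16, value 68
- option 5: weight 9, value 61
- option 2: weight 13, value 51
Best: 68 pts.

68 pts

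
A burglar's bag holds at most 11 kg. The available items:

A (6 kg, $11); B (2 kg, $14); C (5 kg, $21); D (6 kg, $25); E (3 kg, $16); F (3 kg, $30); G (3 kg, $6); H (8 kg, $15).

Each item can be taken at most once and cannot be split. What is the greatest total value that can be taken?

Check high-value combinations within 11 kg:
- B+D+F: weight 2+6+3=11, value 14+25+30=69
- C+E+F: weight 5+3+3=11, value 21+16+30=67
- B+E+F+G: weight 2+3+3+3=11, value 14+16+30+6=66
Best: $69.

$69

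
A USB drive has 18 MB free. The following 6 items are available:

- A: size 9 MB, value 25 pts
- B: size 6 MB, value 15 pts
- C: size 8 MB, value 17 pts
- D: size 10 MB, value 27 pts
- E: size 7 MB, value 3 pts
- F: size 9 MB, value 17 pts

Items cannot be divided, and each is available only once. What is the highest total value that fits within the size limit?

This is a 0/1 knapsack; check combinations near the capacity.
- C+D: size 8+10=18, value 17+27=44
- B+D: size 6+10=16, value 15+27=42
- A+C: size 9+8=17, value 25+17=42
Best: 44 pts.

44 pts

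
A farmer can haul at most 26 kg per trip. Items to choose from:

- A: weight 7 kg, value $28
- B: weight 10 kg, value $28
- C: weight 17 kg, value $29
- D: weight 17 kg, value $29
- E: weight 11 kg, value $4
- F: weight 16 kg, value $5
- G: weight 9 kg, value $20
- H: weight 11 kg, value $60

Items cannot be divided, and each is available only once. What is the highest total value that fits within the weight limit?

$88

Check high-value combinations within 26 kg:
- A+H: weight 7+11=18, value 28+60=88
- B+H: weight 10+11=21, value 28+60=88
- G+H: weight 9+11=20, value 20+60=80
Best: $88.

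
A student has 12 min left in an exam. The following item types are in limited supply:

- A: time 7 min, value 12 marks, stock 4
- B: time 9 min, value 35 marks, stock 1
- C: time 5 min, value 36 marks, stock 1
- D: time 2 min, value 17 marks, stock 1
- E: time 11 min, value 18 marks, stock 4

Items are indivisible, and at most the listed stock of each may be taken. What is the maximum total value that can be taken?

53 marks

Top feasible selections:
- 1×C + 1×D: time 7, value 53
- 1×B + 1×D: time 11, value 52
Best: 53 marks.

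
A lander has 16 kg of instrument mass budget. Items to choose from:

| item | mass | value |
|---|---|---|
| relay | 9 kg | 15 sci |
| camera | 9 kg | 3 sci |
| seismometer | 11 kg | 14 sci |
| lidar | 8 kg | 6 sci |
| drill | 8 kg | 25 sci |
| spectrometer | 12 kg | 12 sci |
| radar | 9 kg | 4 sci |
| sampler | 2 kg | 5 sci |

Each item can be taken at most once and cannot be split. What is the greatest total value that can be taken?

31 sci

Check high-value combinations within 16 kg:
- lidar+drill: mass 8+8=16, value 6+25=31
- drill+sampler: mass 8+2=10, value 25+5=30
- drill: mass 8, value 25
- relay+sampler: mass 9+2=11, value 15+5=20
- seismometer+sampler: mass 11+2=13, value 14+5=19
Best: 31 sci.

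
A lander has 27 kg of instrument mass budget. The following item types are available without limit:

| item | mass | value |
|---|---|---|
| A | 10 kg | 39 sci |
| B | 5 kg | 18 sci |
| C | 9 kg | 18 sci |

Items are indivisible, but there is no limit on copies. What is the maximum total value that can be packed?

Best value-per-unit is A at 39/10; filling with it alone gives 2×39 = 78.
Optimal mix: 2×A + 1×B → mass 25, value 96.

96 sci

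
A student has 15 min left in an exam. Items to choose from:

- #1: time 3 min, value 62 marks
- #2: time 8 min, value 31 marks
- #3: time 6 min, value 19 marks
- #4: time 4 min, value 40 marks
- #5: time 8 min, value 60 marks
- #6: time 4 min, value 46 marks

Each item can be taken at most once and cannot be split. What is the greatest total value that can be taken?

Check high-value combinations within 15 min:
- #1+#5+#6: time 3+8+4=15, value 62+60+46=168
- #1+#4+#5: time 3+4+8=15, value 62+40+60=162
- #1+#4+#6: time 3+4+4=11, value 62+40+46=148
Best: 168 marks.

168 marks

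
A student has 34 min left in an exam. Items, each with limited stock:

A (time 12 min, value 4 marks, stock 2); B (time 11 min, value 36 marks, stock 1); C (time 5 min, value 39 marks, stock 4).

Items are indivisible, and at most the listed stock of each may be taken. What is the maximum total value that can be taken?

Top feasible selections:
- 1×B + 4×C: time 31, value 192
- 1×A + 4×C: time 32, value 160
- 4×C: time 20, value 156
- 1×B + 3×C: time 26, value 153
Best: 192 marks.

192 marks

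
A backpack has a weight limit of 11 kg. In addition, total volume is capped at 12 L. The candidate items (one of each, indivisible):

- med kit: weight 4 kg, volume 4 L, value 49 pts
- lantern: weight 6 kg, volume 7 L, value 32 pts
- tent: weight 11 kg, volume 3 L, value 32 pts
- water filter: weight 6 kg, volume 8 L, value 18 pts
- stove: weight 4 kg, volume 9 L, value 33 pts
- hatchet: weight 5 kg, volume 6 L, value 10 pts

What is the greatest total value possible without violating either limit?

Feasible sets respecting both limits:
- med kit+lantern: weight 10, volume 11, value 81
- med kit+water filter: weight 10, volume 12, value 67
- med kit+hatchet: weight 9, volume 10, value 59
Best: 81 pts.

81 pts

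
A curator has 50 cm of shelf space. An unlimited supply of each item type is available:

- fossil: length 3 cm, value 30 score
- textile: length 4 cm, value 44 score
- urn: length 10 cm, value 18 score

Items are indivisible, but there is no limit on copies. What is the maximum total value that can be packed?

Best value-per-unit is textile at 44/4; filling with it alone gives 12×44 = 528.
Optimal mix: 2×fossil + 11×textile → length 50, value 544.

544 score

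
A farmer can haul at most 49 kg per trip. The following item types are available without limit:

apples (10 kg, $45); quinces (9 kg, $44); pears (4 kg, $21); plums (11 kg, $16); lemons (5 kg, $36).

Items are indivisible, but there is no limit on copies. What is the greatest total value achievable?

Best value-per-unit is lemons at 36/5; filling with it alone gives 9×36 = 324.
Optimal mix: 1×pears + 9×lemons → weight 49, value 345.

$345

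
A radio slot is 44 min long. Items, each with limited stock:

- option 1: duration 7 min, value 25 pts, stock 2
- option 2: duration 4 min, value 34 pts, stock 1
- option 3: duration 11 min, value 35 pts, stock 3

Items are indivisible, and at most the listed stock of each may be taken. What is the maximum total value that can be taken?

164 pts

Best selections within duration 44 and stock limits:
- 1×option 1 + 1×option 2 + 3×option 3: duration 44, value 164
- 2×option 1 + 1×option 2 + 2×option 3: duration 40, value 154
Best: 164 pts.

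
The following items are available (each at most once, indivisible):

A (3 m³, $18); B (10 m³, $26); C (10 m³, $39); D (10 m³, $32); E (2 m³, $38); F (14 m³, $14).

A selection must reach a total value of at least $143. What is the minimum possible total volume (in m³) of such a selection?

35

Subsets with value ≥ 143, sorted by total volume:
- A+B+C+D+E: volume 35, value 153
- B+C+D+E+F: volume 46, value 149
- A+B+C+D+E+F: volume 49, value 167
Minimum volume: 35 m³.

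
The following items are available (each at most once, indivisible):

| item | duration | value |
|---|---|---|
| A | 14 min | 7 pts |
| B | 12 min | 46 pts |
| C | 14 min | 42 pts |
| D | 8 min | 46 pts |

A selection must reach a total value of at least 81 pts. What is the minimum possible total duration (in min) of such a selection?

20

Subsets with value ≥ 81, sorted by total duration:
- B+D: duration 20, value 92
- C+D: duration 22, value 88
- B+C: duration 26, value 88
- B+C+D: duration 34, value 134
Minimum duration: 20 min.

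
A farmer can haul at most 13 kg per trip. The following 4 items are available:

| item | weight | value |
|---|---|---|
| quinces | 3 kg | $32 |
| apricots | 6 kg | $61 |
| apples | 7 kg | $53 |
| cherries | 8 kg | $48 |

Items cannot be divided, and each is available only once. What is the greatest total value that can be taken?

$114

Check high-value combinations within 13 kg:
- apricots+apples: weight 6+7=13, value 61+53=114
- quinces+apricots: weight 3+6=9, value 32+61=93
- quinces+apples: weight 3+7=10, value 32+53=85
- quinces+cherries: weight 3+8=11, value 32+48=80
- apricots: weight 6, value 61
Best: $114.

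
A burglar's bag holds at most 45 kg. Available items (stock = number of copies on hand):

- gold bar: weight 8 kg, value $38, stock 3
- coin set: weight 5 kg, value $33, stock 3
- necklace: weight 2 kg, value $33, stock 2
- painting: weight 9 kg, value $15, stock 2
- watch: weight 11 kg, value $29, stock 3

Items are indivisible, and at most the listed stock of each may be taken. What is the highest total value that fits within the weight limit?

$279

Best selections within weight 45 and stock limits:
- 3×gold bar + 3×coin set + 2×necklace: weight 43, value 279
- 2×gold bar + 3×coin set + 2×necklace + 1×painting: weight 44, value 256
- 3×gold bar + 2×coin set + 2×necklace: weight 38, value 246
- 3×gold bar + 3×coin set + 1×necklace: weight 41, value 246
Best: $279.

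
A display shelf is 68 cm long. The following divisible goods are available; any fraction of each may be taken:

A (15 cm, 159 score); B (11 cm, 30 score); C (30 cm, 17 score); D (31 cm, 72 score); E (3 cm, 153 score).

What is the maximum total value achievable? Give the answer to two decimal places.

418.53

Take in order of value per unit:
- E (153/3 per unit): all 3 → value 153, running total 153.00
- A (159/15 per unit): all 15 → value 159, running total 312.00
- B (30/11 per unit): all 11 → value 30, running total 342.00
- D (72/31 per unit): all 31 → value 72, running total 414.00
- C (17/30 per unit): 8 of 30 → value 8×17/30 = 4.5333, running total 418.53
Total 418.53.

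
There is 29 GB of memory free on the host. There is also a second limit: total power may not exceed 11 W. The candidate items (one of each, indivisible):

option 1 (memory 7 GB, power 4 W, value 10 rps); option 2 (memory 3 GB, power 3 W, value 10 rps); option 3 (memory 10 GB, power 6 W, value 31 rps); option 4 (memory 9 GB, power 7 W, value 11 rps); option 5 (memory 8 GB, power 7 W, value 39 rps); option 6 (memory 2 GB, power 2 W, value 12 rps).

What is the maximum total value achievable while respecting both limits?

53 rps

Feasible sets respecting both limits:
- option 2+option 3+option 6: memory 15, power 11, value 53
- option 5+option 6: memory 10, power 9, value 51
- option 1+option 5: memory 15, power 11, value 49
Best: 53 rps.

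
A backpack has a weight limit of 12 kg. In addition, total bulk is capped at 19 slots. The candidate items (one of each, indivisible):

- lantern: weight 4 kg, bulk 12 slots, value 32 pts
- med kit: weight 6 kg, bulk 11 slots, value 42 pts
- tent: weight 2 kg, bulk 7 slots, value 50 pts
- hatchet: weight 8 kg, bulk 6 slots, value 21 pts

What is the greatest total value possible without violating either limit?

Feasible sets respecting both limits:
- med kit+tent: weight 8, bulk 18, value 92
- lantern+tent: weight 6, bulk 19, value 82
- tent+hatchet: weight 10, bulk 13, value 71
- lantern+hatchet: weight 12, bulk 18, value 53
Best: 92 pts.

92 pts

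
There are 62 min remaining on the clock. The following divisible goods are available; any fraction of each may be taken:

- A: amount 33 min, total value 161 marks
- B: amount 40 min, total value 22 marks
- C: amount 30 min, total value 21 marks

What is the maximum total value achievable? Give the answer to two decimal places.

Take in order of value per unit:
- A (161/33 per unit): all 33 → value 161, running total 161.00
- C (21/30 per unit): 29 of 30 → value 29×21/30 = 20.3000, running total 181.30
Total 181.30.

181.30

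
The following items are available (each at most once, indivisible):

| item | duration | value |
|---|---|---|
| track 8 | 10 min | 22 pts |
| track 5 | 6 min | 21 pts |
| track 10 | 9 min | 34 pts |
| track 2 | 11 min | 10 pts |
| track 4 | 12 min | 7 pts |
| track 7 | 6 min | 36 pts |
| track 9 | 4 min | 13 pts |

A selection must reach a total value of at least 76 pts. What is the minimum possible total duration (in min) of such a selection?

19

Subsets with value ≥ 76, sorted by total duration:
- track 10+track 7+track 9: duration 19, value 83
- track 5+track 10+track 7: duration 21, value 91
Minimum duration: 19 min.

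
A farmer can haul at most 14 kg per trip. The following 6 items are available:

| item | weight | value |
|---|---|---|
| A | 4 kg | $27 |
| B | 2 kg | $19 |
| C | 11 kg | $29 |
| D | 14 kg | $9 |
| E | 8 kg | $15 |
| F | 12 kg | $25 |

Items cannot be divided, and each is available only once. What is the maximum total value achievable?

$61

This is a 0/1 knapsack; check combinations near the capacity.
- A+B+E: weight 4+2+8=14, value 27+19+15=61
- B+C: weight 2+11=13, value 19+29=48
- A+B: weight 4+2=6, value 27+19=46
- B+F: weight 2+12=14, value 19+25=44
- A+E: weight 4+8=12, value 27+15=42
Best: $61.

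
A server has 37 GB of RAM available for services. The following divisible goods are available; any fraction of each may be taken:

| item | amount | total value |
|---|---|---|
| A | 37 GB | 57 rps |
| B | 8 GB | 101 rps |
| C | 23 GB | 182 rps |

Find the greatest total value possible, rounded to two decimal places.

292.24

Take in order of value per unit:
- B (101/8 per unit): all 8 → value 101, running total 101.00
- C (182/23 per unit): all 23 → value 182, running total 283.00
- A (57/37 per unit): 6 of 37 → value 6×57/37 = 9.2432, running total 292.24
Total 292.24.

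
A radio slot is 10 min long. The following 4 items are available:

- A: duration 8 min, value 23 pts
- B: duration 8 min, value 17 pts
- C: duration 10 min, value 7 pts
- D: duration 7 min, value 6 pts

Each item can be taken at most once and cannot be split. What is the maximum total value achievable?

23 pts

Check high-value combinations within 10 min:
- A: duration 8, value 23
- B: duration 8, value 17
- C: duration 10, value 7
Best: 23 pts.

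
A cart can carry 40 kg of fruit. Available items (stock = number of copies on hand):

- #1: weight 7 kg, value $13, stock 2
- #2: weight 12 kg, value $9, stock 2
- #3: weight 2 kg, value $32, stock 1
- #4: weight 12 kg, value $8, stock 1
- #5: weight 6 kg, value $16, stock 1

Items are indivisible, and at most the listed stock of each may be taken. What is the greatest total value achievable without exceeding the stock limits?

$83

Top feasible selections:
- 2×#1 + 1×#2 + 1×#3 + 1×#5: weight 34, value 83
- 2×#1 + 1×#3 + 1×#4 + 1×#5: weight 34, value 82
Best: $83.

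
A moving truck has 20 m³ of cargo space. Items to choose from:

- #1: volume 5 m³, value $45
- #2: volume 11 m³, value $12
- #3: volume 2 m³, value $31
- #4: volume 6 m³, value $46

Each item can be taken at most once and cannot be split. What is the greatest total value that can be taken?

Check high-value combinations within 20 m³:
- #1+#3+#4: volume 5+2+6=13, value 45+31+46=122
- #1+#4: volume 5+6=11, value 45+46=91
- #2+#3+#4: volume 11+2+6=19, value 12+31+46=89
- #1+#2+#3: volume 5+11+2=18, value 45+12+31=88
- #3+#4: volume 2+6=8, value 31+46=77
Best: $122.

$122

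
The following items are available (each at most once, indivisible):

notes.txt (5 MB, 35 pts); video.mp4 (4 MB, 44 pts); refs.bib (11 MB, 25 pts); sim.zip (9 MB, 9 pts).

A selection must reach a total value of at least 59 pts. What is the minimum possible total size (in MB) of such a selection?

Subsets with value ≥ 59, sorted by total size:
- notes.txt+video.mp4: size 9, value 79
- video.mp4+refs.bib: size 15, value 69
- notes.txt+refs.bib: size 16, value 60
- notes.txt+video.mp4+sim.zip: size 18, value 88
Minimum size: 9 MB.

9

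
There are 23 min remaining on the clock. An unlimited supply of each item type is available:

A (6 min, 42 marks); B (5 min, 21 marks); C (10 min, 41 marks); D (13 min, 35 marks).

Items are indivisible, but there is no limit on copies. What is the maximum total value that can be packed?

147 marks

Best value-per-unit is A at 42/6; filling with it alone gives 3×42 = 126.
Optimal mix: 3×A + 1×B → time 23, value 147.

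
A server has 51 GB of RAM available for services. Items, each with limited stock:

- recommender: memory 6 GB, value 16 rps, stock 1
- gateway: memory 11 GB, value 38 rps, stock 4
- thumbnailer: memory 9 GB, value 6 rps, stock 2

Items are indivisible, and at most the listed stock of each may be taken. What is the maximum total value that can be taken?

168 rps

Best selections within memory 51 and stock limits:
- 1×recommender + 4×gateway: memory 50, value 168
- 4×gateway: memory 44, value 152
- 1×recommender + 3×gateway + 1×thumbnailer: memory 48, value 136
- 1×recommender + 3×gateway: memory 39, value 130
Best: 168 rps.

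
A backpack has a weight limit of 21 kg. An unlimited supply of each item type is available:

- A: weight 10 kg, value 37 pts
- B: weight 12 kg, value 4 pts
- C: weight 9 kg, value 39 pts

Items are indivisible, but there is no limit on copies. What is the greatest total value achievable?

Best value-per-unit is C at 39/9, and filling with it alone uses weight 2×9=18. No mix of the others beats 2×39 = 78.

78 pts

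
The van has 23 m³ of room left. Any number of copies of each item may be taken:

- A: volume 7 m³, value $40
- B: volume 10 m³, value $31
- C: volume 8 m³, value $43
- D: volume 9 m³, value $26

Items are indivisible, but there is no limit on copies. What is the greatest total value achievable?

$126

Best value-per-unit is A at 40/7; filling with it alone gives 3×40 = 120.
Optimal mix: 1×A + 2×C → volume 23, value 126.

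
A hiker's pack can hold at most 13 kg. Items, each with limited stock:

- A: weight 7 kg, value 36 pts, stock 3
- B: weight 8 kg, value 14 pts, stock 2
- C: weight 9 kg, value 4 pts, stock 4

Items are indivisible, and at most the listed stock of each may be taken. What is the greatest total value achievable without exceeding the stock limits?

Best selections within weight 13 and stock limits:
- 1×A: weight 7, value 36
- 1×B: weight 8, value 14
- 1×C: weight 9, value 4
Best: 36 pts.

36 pts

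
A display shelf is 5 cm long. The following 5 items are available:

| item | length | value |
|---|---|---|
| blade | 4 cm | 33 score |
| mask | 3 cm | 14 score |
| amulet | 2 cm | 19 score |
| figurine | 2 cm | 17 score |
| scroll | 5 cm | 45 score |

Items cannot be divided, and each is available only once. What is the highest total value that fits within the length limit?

45 score

Check high-value combinations within 5 cm:
- scroll: length 5, value 45
- amulet+figurine: length 2+2=4, value 19+17=36
- blade: length 4, value 33
Best: 45 score.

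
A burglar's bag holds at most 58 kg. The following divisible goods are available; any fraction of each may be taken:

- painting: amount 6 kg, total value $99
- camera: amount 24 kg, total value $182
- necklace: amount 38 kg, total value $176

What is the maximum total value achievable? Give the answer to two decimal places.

Take in order of value per unit:
- painting (99/6 per unit): all 6 → value 99, running total 99.00
- camera (182/24 per unit): all 24 → value 182, running total 281.00
- necklace (176/38 per unit): 28 of 38 → value 28×176/38 = 129.6842, running total 410.68
Total 410.68.

410.68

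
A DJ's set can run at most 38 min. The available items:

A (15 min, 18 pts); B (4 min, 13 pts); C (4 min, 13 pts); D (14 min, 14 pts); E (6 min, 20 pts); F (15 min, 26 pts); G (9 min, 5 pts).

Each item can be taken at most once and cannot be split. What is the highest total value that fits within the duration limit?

77 pts

Check high-value combinations within 38 min:
- B+C+E+F+G: duration 4+4+6+15+9=38, value 13+13+20+26+5=77
- B+C+E+F: duration 4+4+6+15=29, value 13+13+20+26=72
- A+B+C+F: duration 15+4+4+15=38, value 18+13+13+26=70
- A+B+C+E+G: duration 15+4+4+6+9=38, value 18+13+13+20+5=69
Best: 77 pts.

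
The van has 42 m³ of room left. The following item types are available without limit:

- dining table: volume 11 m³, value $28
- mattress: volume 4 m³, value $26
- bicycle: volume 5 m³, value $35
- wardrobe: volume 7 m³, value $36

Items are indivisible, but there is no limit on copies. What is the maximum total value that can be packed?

$288

Best value-per-unit is bicycle at 35/5; filling with it alone gives 8×35 = 280.
Optimal mix: 3×mattress + 6×bicycle → volume 42, value 288.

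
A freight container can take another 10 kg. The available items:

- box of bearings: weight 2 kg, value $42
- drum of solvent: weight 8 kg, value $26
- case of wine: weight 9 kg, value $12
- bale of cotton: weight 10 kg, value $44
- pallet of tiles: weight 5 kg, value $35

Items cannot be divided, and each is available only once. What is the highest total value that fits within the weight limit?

Check high-value combinations within 10 kg:
- box of bearings+pallet of tiles: weight 2+5=7, value 42+35=77
- box of bearings+drum of solvent: weight 2+8=10, value 42+26=68
- bale of cotton: weight 10, value 44
Best: $77.

$77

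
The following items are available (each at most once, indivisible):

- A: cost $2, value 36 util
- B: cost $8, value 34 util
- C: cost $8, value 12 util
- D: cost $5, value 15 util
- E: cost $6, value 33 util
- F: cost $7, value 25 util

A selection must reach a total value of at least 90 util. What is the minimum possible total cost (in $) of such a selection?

Subsets with value ≥ 90, sorted by total cost:
- A+E+F: cost 15, value 94
- A+B+E: cost 16, value 103
- A+B+F: cost 17, value 95
Minimum cost: 15 $.

15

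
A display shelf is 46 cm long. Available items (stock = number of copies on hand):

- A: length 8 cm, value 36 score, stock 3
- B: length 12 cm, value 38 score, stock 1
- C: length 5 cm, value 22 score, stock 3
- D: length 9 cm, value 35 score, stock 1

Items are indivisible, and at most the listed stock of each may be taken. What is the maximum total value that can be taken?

190 score

Best selections within length 46 and stock limits:
- 3×A + 1×B + 2×C: length 46, value 190
- 3×A + 2×C + 1×D: length 43, value 187
- 3×A + 1×B + 1×D: length 45, value 181
- 2×A + 1×B + 3×C: length 43, value 176
Best: 190 score.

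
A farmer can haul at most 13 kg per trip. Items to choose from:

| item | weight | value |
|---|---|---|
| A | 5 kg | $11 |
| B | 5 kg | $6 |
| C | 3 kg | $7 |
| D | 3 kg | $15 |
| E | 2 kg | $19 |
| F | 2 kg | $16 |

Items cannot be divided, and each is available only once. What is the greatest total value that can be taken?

$61

Check high-value combinations within 13 kg:
- A+D+E+F: weight 5+3+2+2=12, value 11+15+19+16=61
- C+D+E+F: weight 3+3+2+2=10, value 7+15+19+16=57
- B+D+E+F: weight 5+3+2+2=12, value 6+15+19+16=56
- A+C+E+F: weight 5+3+2+2=12, value 11+7+19+16=53
- A+C+D+E: weight 5+3+3+2=13, value 11+7+15+19=52
Best: $61.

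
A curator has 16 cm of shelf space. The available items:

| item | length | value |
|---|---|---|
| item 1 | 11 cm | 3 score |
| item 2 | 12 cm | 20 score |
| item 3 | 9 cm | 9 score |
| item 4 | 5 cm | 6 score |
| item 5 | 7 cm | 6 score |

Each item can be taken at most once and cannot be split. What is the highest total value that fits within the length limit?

20 score

Check high-value combinations within 16 cm:
- item 2: length 12, value 20
- item 3+item 4: length 9+5=14, value 9+6=15
- item 3+item 5: length 9+7=16, value 9+6=15
Best: 20 score.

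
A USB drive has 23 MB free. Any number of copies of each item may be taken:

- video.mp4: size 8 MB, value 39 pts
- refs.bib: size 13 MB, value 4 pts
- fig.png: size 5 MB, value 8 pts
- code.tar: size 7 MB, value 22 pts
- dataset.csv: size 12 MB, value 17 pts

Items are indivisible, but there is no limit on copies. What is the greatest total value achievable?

100 pts

Best value-per-unit is video.mp4 at 39/8; filling with it alone gives 2×39 = 78.
Optimal mix: 2×video.mp4 + 1×code.tar → size 23, value 100.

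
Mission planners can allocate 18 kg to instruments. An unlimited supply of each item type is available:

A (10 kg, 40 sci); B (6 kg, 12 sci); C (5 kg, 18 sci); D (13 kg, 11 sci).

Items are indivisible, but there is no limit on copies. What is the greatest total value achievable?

Best value-per-unit is A at 40/10; filling with it alone gives 1×40 = 40.
Optimal mix: 1×A + 1×C → mass 15, value 58.

58 sci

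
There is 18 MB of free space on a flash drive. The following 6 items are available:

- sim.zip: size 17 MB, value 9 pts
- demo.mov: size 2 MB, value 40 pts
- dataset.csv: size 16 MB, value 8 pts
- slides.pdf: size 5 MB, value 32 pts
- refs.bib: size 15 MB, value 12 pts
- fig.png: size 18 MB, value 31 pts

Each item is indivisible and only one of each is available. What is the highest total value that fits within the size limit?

72 pts

Check high-value combinations within 18 MB:
- demo.mov+slides.pdf: size 2+5=7, value 40+32=72
- demo.mov+refs.bib: size 2+15=17, value 40+12=52
- demo.mov+dataset.csv: size 2+16=18, value 40+8=48
- demo.mov: size 2, value 40
Best: 72 pts.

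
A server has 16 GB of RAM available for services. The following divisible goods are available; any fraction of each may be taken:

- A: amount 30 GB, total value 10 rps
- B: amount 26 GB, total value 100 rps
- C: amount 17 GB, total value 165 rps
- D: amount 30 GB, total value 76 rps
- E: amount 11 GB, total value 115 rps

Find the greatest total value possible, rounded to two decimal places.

Take in order of value per unit:
- E (115/11 per unit): all 11 → value 115, running total 115.00
- C (165/17 per unit): 5 of 17 → value 5×165/17 = 48.5294, running total 163.53
Total 163.53.

163.53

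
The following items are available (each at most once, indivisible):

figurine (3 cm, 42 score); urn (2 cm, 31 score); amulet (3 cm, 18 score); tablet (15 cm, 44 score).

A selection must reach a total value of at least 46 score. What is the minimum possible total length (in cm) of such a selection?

5

Subsets with value ≥ 46, sorted by total length:
- figurine+urn: length 5, value 73
- urn+amulet: length 5, value 49
Minimum length: 5 cm.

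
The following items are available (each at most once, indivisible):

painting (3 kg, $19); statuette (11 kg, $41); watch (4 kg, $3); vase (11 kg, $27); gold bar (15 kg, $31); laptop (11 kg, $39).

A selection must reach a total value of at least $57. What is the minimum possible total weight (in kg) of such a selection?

14

Subsets with value ≥ 57, sorted by total weight:
- painting+statuette: weight 14, value 60
- painting+laptop: weight 14, value 58
Minimum weight: 14 kg.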